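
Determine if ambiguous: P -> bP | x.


right-linear, alternatives start with distinct terminals 'b' vs 'x': unique leftmost derivation
Unambiguous


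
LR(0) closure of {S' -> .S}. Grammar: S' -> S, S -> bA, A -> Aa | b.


Start: S' -> .S
For each item with dot before a nonterminal B, add B -> .γ for every B-production
Closure: [S' -> .S, S -> .bA]


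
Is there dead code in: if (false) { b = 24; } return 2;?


condition is constant false, so the whole block is unreachable
Dead: 'if (false) { b = 24; }'


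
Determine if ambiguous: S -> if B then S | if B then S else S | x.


dangling else: 'if B then if B then x else x' parses two ways
Ambiguous


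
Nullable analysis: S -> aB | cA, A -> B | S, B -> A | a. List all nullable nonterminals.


A nonterminal is nullable iff some alternative derives ε (directly, or every symbol in it is nullable)
Nullable: {}


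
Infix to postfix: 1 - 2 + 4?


Left to right (same or higher precedence on left)
Postfix: 1 2 - 4 +


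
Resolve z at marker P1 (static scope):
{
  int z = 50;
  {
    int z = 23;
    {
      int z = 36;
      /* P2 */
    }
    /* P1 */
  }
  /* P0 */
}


z declared in the same block as P1
z = 23


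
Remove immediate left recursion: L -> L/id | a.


Left-recursive alternatives: L/id; non-recursive: a
Introduce L': L -> aL', L' -> /idL' | ε


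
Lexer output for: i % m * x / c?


Scan left to right, longest-match per lexeme
Tokens: ID(i), OP(%), ID(m), OP(*), ID(x), OP(/), ID(c)


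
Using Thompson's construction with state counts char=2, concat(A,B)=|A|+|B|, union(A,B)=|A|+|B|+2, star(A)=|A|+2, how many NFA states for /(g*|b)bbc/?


Syntax tree has 5 char leaf(s), 1 union(s), 1 star(s)
chars contribute 5×2 = 10; each union adds +2; each star adds +2
Total: 10 + 2 + 2 = 14 states


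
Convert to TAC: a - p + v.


Break into single-operator statements:
t1 = a - p
t2 = t1 + v


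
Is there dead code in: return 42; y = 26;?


statement follows a return and is unreachable
Dead: 'y = 26'


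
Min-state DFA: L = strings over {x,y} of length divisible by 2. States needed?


Track length mod 2: states 0..1, accept at 0
Minimal DFA: 2 states


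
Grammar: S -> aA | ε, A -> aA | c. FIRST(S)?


Per alternative of S: FIRST(aA) = {a}; FIRST(ε) = {ε}
FIRST(S) = {a, ε}


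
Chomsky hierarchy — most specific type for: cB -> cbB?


LHS has context (more than one symbol) and |LHS| ≤ |RHS|
Classification: Type 1 (Context-Sensitive)


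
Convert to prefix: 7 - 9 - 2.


left-to-right (same/higher precedence on left): tree is (- (- 7 9) 2)
Prefix: - - 7 9 2


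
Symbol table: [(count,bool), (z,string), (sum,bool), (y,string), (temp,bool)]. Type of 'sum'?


Lookup 'sum' → type bool


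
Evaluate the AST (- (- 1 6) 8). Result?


Evaluate inner: (- 1 6) = -5
Evaluate root: (- -5 8) = -13
Result: -13


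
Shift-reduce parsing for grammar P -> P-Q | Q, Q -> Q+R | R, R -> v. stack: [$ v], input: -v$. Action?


'v' on top is the handle for R -> v
Action: reduce (R -> v)


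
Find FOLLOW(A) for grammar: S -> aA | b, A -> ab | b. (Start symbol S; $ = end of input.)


$ ∈ FOLLOW(S). For each A -> αBβ: add FIRST(β)\{ε} to FOLLOW(B); if β nullable, add FOLLOW(A).
FOLLOW(A) = {$}


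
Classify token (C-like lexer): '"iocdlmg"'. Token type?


Pattern: double-quoted sequence
Type: STRING_LITERAL


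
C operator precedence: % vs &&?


'%' is multiplicative (level 10); '&&' is logical AND (level 2)
Higher level binds tighter
'%' has higher precedence than '&&'


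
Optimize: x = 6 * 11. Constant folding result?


6 * 11 = 66 at compile time
Optimized: x = 66


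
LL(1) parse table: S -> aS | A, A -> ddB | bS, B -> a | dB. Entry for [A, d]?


For [A, d]: 'd' ∈ FIRST(ddB)
Entry: A -> ddB


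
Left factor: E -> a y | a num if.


Common prefix: 'a'
Factored: E -> a E', E' -> y | num if


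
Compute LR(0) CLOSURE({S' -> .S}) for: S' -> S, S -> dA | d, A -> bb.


Start: S' -> .S
For each item with dot before a nonterminal B, add B -> .γ for every B-production
Closure: [S' -> .S, S -> .dA, S -> .d]


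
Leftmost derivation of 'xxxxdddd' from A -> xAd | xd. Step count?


Derivation: A => xAd => xxAdd => xxxAddd => xxxxdddd
Steps: 4


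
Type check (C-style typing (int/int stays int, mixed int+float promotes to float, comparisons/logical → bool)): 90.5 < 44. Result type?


Operand types: float < int
Rule: comparison yields bool
Result type: bool


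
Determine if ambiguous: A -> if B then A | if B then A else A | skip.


dangling else: 'if B then if B then skip else skip' parses two ways
Ambiguous


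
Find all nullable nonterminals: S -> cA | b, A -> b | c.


A nonterminal is nullable iff some alternative derives ε (directly, or every symbol in it is nullable)
Nullable: {}


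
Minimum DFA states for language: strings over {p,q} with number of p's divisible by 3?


Track (count of p) mod 3: states 0..2, accept at 0
Minimal DFA: 3 states


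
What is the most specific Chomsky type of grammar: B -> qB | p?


Right-linear: every RHS is a terminal or a terminal followed by one nonterminal
Classification: Type 3 (Regular)


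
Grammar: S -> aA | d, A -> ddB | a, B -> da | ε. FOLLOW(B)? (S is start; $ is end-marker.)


$ ∈ FOLLOW(S). For each A -> αBβ: add FIRST(β)\{ε} to FOLLOW(B); if β nullable, add FOLLOW(A).
FOLLOW(B) = {$}


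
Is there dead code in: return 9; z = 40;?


statement follows a return and is unreachable
Dead: 'z = 40'


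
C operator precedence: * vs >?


'*' is multiplicative (level 10); '>' is relational (level 7)
Higher level binds tighter
'*' has higher precedence than '>'


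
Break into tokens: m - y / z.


Scan left to right, longest-match per lexeme
Tokens: ID(m), OP(-), ID(y), OP(/), ID(z)


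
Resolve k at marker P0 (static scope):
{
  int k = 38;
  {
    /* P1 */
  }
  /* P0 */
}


k declared in the same block as P0
k = 38


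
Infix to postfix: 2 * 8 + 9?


Left to right (same or higher precedence on left)
Postfix: 2 8 * 9 +


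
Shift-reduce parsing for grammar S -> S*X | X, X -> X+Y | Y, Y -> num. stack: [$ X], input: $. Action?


lookahead ∉ {+} so X won't extend; reduce S -> X
Action: reduce (S -> X)


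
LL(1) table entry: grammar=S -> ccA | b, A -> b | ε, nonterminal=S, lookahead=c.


For [S, c]: 'c' ∈ FIRST(ccA)
Entry: S -> ccA


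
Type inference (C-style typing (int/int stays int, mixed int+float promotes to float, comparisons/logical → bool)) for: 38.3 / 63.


Operand types: float / int
Rule: mixed int/float promotes to float; int/int stays int
Result type: float


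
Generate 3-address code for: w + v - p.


Break into single-operator statements:
t1 = w + v
t2 = t1 - p


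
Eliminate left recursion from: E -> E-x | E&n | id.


Left-recursive alternatives: E-x, E&n; non-recursive: id
Introduce E': E -> idE', E' -> -xE' | &nE' | ε


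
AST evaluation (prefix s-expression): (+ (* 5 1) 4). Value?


Evaluate inner: (* 5 1) = 5
Evaluate root: (+ 5 4) = 9
Result: 9


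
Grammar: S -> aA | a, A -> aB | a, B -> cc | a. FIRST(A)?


Per alternative of A: FIRST(aB) = {a}; FIRST(a) = {a}
FIRST(A) = {a}


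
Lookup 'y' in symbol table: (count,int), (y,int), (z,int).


Lookup 'y' → type int


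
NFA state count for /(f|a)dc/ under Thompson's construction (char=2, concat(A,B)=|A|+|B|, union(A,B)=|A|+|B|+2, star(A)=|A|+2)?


Syntax tree has 4 char leaf(s), 1 union(s), 0 star(s)
chars contribute 4×2 = 8; each union adds +2; each star adds +2
Total: 8 + 2 + 0 = 10 states


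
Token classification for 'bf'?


Pattern: letter/underscore followed by alphanumerics, not a keyword
Type: IDENTIFIER


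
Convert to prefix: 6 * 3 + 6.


left-to-right (same/higher precedence on left): tree is (+ (* 6 3) 6)
Prefix: + * 6 3 6


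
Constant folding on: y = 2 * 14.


2 * 14 = 28 at compile time
Optimized: y = 28


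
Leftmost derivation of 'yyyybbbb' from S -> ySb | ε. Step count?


Derivation: S => ySb => yySbb => yyySbbb => yyyySbbbb => yyyybbbb
Steps: 5


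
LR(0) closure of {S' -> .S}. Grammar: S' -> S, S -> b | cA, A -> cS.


Start: S' -> .S
For each item with dot before a nonterminal B, add B -> .γ for every B-production
Closure: [S' -> .S, S -> .b, S -> .cA]


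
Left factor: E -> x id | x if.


Common prefix: 'x'
Factored: E -> x E', E' -> id | if


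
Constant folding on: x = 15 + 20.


15 + 20 = 35 at compile time
Optimized: x = 35


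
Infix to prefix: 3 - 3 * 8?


'*' binds tighter: tree is (- 3 (* 3 8))
Prefix: - 3 * 3 8


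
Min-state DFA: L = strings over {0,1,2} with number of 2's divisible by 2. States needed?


Track (count of 2) mod 2: states 0..1, accept at 0
Minimal DFA: 2 states


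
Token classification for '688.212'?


Pattern: digits with a decimal point
Type: FLOAT_LITERAL


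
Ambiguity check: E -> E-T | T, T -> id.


precedence layered via separate nonterminal T: deterministic
Unambiguous


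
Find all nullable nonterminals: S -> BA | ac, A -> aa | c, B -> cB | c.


A nonterminal is nullable iff some alternative derives ε (directly, or every symbol in it is nullable)
Nullable: {}


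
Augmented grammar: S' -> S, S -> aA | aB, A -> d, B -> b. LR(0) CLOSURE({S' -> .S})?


Start: S' -> .S
For each item with dot before a nonterminal B, add B -> .γ for every B-production
Closure: [S' -> .S, S -> .aA, S -> .aB]


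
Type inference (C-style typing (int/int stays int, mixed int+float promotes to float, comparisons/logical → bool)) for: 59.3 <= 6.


Operand types: float <= int
Rule: comparison yields bool
Result type: bool


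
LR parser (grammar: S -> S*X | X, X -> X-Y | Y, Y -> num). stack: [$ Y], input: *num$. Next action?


'Y' (not preceded by X-) is the handle for X -> Y
Action: reduce (X -> Y)


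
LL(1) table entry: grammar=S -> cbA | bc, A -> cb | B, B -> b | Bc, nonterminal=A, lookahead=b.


For [A, b]: 'b' ∈ FIRST(B)
Entry: A -> B


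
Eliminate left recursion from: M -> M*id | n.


Left-recursive alternatives: M*id; non-recursive: n
Introduce M': M -> nM', M' -> *idM' | ε


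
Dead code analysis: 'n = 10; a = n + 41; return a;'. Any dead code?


n is read by a's definition; a is returned
No dead code


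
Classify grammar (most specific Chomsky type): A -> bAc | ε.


Single nonterminal LHS, but b^n c^n is not regular
Classification: Type 2 (Context-Free)


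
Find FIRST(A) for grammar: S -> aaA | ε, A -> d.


Per alternative of A: FIRST(d) = {d}
FIRST(A) = {d}


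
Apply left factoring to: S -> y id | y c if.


Common prefix: 'y'
Factored: S -> y S', S' -> id | c if


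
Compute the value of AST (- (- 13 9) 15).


Evaluate inner: (- 13 9) = 4
Evaluate root: (- 4 15) = -11
Result: -11


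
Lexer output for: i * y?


Scan left to right, longest-match per lexeme
Tokens: ID(i), OP(*), ID(y)


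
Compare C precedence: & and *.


'*' is multiplicative (level 10); '&' is bitwise AND (level 5)
Higher level binds tighter
'*' has higher precedence than '&'


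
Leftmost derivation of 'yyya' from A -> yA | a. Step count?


Derivation: A => yA => yyA => yyyA => yyya
Steps: 4


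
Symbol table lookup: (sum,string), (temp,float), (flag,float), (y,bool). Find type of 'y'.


Lookup 'y' → type bool


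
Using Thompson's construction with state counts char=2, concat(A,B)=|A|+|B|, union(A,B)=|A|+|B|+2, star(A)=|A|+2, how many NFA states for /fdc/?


Syntax tree has 3 char leaf(s), 0 union(s), 0 star(s)
chars contribute 3×2 = 6; each union adds +2; each star adds +2
Total: 6 + 0 + 0 = 6 states


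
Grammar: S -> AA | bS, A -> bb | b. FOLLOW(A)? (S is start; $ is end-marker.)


$ ∈ FOLLOW(S). For each A -> αBβ: add FIRST(β)\{ε} to FOLLOW(B); if β nullable, add FOLLOW(A).
FOLLOW(A) = {$, b}


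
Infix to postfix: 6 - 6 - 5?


Left to right (same or higher precedence on left)
Postfix: 6 6 - 5 -


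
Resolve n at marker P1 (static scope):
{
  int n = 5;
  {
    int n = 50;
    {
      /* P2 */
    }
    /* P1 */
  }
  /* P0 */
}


n declared in the same block as P1
n = 50


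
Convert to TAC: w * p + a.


Break into single-operator statements:
t1 = w * p
t2 = t1 + a


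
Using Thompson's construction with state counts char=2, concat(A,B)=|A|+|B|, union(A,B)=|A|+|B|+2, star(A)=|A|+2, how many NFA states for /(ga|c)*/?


Syntax tree has 3 char leaf(s), 1 union(s), 1 star(s)
chars contribute 3×2 = 6; each union adds +2; each star adds +2
Total: 6 + 2 + 2 = 10 states


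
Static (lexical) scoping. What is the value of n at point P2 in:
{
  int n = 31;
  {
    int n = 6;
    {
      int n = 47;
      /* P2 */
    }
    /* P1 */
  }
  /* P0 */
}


n declared in the same block as P2
n = 47


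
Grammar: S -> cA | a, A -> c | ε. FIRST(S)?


Per alternative of S: FIRST(cA) = {c}; FIRST(a) = {a}
FIRST(S) = {a, c}


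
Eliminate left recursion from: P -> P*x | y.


Left-recursive alternatives: P*x; non-recursive: y
Introduce P': P -> yP', P' -> *xP' | ε


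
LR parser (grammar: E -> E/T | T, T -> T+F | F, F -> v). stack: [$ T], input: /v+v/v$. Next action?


lookahead ∉ {+} so T won't extend; reduce E -> T
Action: reduce (E -> T)


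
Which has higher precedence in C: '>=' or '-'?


'-' is additive (level 9); '>=' is relational (level 7)
Higher level binds tighter
'-' has higher precedence than '>='


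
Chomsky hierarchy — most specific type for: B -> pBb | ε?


Single nonterminal LHS, but p^n b^n is not regular
Classification: Type 2 (Context-Free)


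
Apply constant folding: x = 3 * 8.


3 * 8 = 24 at compile time
Optimized: x = 24


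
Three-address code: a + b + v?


Break into single-operator statements:
t1 = a + b
t2 = t1 + v


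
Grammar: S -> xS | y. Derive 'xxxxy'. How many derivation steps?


Derivation: S => xS => xxS => xxxS => xxxxS => xxxxy
Steps: 5


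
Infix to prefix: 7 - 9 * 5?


'*' binds tighter: tree is (- 7 (* 9 5))
Prefix: - 7 * 9 5


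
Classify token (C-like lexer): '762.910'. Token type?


Pattern: digits with a decimal point
Type: FLOAT_LITERAL


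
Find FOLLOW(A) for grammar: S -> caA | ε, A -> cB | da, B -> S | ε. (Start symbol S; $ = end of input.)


$ ∈ FOLLOW(S). For each A -> αBβ: add FIRST(β)\{ε} to FOLLOW(B); if β nullable, add FOLLOW(A).
FOLLOW(A) = {$}


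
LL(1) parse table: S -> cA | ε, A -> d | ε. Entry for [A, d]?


For [A, d]: 'd' ∈ FIRST(d)
Entry: A -> d


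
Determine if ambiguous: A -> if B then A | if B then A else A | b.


dangling else: 'if B then if B then b else b' parses two ways
Ambiguous


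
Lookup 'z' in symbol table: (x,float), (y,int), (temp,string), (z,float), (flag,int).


Lookup 'z' → type float


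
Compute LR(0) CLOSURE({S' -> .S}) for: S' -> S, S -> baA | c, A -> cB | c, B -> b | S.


Start: S' -> .S
For each item with dot before a nonterminal B, add B -> .γ for every B-production
Closure: [S' -> .S, S -> .baA, S -> .c]


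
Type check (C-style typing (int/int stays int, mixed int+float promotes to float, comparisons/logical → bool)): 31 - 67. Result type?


Operand types: int - int
Rule: mixed int/float promotes to float; int/int stays int
Result type: int


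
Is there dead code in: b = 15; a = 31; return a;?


b is assigned but never read
Dead: 'b = 15'


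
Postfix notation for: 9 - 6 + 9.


Left to right (same or higher precedence on left)
Postfix: 9 6 - 9 +


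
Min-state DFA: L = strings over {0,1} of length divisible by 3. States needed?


Track length mod 3: states 0..2, accept at 0
Minimal DFA: 3 states


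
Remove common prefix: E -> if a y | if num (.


Common prefix: 'if'
Factored: E -> if E', E' -> a y | num (


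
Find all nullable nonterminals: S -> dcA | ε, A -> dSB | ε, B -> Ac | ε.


A nonterminal is nullable iff some alternative derives ε (directly, or every symbol in it is nullable)
Nullable: {A, B, S}


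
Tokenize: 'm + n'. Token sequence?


Scan left to right, longest-match per lexeme
Tokens: ID(m), OP(+), ID(n)


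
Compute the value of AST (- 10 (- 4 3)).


Evaluate inner: (- 4 3) = 1
Evaluate root: (- 10 1) = 9
Result: 9


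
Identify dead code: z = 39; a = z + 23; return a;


z is read by a's definition; a is returned
No dead code


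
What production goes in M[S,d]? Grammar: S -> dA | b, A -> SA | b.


For [S, d]: 'd' ∈ FIRST(dA)
Entry: S -> dA


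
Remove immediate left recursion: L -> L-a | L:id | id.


Left-recursive alternatives: L-a, L:id; non-recursive: id
Introduce L': L -> idL', L' -> -aL' | :idL' | ε


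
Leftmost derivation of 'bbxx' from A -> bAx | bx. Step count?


Derivation: A => bAx => bbxx
Steps: 2


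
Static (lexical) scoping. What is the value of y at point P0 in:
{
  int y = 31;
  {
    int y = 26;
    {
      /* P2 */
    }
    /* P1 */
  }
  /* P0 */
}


y declared in the same block as P0
y = 31


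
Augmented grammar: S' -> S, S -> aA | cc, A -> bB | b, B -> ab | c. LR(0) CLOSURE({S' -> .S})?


Start: S' -> .S
For each item with dot before a nonterminal B, add B -> .γ for every B-production
Closure: [S' -> .S, S -> .aA, S -> .cc]


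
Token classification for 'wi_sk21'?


Pattern: letter/underscore followed by alphanumerics, not a keyword
Type: IDENTIFIER


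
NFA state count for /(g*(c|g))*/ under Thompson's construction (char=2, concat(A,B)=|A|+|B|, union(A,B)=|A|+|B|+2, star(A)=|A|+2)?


Syntax tree has 3 char leaf(s), 1 union(s), 2 star(s)
chars contribute 3×2 = 6; each union adds +2; each star adds +2
Total: 6 + 2 + 4 = 12 states


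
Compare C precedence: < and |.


'<' is relational (level 7); '|' is bitwise OR (level 3)
Higher level binds tighter
'<' has higher precedence than '|'


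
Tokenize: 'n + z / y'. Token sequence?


Scan left to right, longest-match per lexeme
Tokens: ID(n), OP(+), ID(z), OP(/), ID(y)


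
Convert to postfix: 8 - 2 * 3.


* has higher precedence, evaluate 2*3 first
Postfix: 8 2 3 * -


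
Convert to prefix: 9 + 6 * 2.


'*' binds tighter: tree is (+ 9 (* 6 2))
Prefix: + 9 * 6 2


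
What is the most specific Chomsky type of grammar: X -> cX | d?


Right-linear: every RHS is a terminal or a terminal followed by one nonterminal
Classification: Type 3 (Regular)


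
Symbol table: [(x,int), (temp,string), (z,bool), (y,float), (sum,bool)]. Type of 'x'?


Lookup 'x' → type int


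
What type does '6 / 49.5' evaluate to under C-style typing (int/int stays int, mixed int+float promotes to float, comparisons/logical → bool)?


Operand types: int / float
Rule: mixed int/float promotes to float; int/int stays int
Result type: float


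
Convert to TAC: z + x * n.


Break into single-operator statements:
t1 = x * n
t2 = z + t1


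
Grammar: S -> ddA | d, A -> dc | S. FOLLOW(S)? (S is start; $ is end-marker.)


$ ∈ FOLLOW(S). For each A -> αBβ: add FIRST(β)\{ε} to FOLLOW(B); if β nullable, add FOLLOW(A).
FOLLOW(S) = {$}


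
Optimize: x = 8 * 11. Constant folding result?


8 * 11 = 88 at compile time
Optimized: x = 88


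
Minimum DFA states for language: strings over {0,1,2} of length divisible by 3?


Track length mod 3: states 0..2, accept at 0
Minimal DFA: 3 states


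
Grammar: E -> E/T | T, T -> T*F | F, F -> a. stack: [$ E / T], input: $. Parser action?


handle 'E/T' on top; lookahead ∈ FOLLOW(E) = {/, $}
Action: reduce (E -> E/T)


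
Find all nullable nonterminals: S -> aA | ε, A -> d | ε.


A nonterminal is nullable iff some alternative derives ε (directly, or every symbol in it is nullable)
Nullable: {A, S}


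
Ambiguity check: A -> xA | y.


right-linear, alternatives start with distinct terminals 'x' vs 'y': unique leftmost derivation
Unambiguous


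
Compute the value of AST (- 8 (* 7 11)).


Evaluate inner: (* 7 11) = 77
Evaluate root: (- 8 77) = -69
Result: -69


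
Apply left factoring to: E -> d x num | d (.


Common prefix: 'd'
Factored: E -> d E', E' -> x num | (


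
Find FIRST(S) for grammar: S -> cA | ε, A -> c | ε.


Per alternative of S: FIRST(cA) = {c}; FIRST(ε) = {ε}
FIRST(S) = {c, ε}


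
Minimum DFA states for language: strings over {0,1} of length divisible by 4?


Track length mod 4: states 0..3, accept at 0
Minimal DFA: 4 states


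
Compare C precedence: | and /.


'/' is multiplicative (level 10); '|' is bitwise OR (level 3)
Higher level binds tighter
'/' has higher precedence than '|'


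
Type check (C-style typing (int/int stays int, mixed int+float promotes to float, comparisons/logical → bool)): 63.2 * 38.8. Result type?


Operand types: float * float
Rule: mixed int/float promotes to float; int/int stays int
Result type: float


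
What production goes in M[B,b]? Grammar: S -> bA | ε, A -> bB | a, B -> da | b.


For [B, b]: 'b' ∈ FIRST(b)
Entry: B -> b


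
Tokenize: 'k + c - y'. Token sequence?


Scan left to right, longest-match per lexeme
Tokens: ID(k), OP(+), ID(c), OP(-), ID(y)


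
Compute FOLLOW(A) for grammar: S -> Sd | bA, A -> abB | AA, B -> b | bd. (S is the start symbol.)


$ ∈ FOLLOW(S). For each A -> αBβ: add FIRST(β)\{ε} to FOLLOW(B); if β nullable, add FOLLOW(A).
FOLLOW(A) = {$, a, d}


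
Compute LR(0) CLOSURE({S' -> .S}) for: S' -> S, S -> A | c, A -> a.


Start: S' -> .S
For each item with dot before a nonterminal B, add B -> .γ for every B-production
Closure: [S' -> .S, S -> .A, S -> .c, A -> .a]


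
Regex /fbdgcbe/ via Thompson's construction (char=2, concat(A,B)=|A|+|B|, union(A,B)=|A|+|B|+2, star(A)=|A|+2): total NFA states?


Syntax tree has 7 char leaf(s), 0 union(s), 0 star(s)
chars contribute 7×2 = 14; each union adds +2; each star adds +2
Total: 14 + 0 + 0 = 14 states


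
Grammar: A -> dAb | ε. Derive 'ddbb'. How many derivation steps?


Derivation: A => dAb => ddAbb => ddbb
Steps: 3


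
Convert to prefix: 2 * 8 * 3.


left-to-right (same/higher precedence on left): tree is (* (* 2 8) 3)
Prefix: * * 2 8 3


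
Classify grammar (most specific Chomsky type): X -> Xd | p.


Left-linear: every RHS is a terminal or one nonterminal followed by a terminal
Classification: Type 3 (Regular)


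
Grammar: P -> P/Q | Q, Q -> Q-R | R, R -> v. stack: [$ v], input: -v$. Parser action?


'v' on top is the handle for R -> v
Action: reduce (R -> v)


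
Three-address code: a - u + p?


Break into single-operator statements:
t1 = a - u
t2 = t1 + p


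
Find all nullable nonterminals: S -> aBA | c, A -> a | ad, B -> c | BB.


A nonterminal is nullable iff some alternative derives ε (directly, or every symbol in it is nullable)
Nullable: {}


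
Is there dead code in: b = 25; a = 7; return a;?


b is assigned but never read
Dead: 'b = 25'


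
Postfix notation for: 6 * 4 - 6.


Left to right (same or higher precedence on left)
Postfix: 6 4 * 6 -


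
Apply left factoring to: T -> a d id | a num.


Common prefix: 'a'
Factored: T -> a T', T' -> d id | num


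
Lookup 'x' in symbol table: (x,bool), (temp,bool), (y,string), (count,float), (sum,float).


Lookup 'x' → type bool


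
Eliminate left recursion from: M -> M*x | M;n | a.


Left-recursive alternatives: M*x, M;n; non-recursive: a
Introduce M': M -> aM', M' -> *xM' | ;nM' | ε


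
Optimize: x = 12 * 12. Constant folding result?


12 * 12 = 144 at compile time
Optimized: x = 144


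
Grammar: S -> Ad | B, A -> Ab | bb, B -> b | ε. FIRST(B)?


Per alternative of B: FIRST(b) = {b}; FIRST(ε) = {ε}
FIRST(B) = {b, ε}


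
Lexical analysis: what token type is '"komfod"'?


Pattern: double-quoted sequence
Type: STRING_LITERAL


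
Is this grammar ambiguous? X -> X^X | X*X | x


'x^x*x' has two parse trees (no precedence encoded between ^ and *)
Ambiguous


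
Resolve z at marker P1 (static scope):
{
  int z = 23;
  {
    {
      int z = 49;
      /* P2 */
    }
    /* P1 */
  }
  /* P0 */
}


P1's block does not declare z; resolves to the enclosing declaration at depth 0
z = 23


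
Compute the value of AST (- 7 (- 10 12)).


Evaluate inner: (- 10 12) = -2
Evaluate root: (- 7 -2) = 9
Result: 9


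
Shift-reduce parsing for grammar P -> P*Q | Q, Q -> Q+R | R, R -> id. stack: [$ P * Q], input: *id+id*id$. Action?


handle 'P*Q' on top; lookahead ∈ FOLLOW(P) = {*, $}
Action: reduce (P -> P*Q)


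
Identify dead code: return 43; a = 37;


statement follows a return and is unreachable
Dead: 'a = 37'


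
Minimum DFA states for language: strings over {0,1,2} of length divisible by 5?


Track length mod 5: states 0..4, accept at 0
Minimal DFA: 5 states


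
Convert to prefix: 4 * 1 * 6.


left-to-right (same/higher precedence on left): tree is (* (* 4 1) 6)
Prefix: * * 4 1 6


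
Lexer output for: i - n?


Scan left to right, longest-match per lexeme
Tokens: ID(i), OP(-), ID(n)


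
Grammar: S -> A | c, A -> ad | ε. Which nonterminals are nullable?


A nonterminal is nullable iff some alternative derives ε (directly, or every symbol in it is nullable)
Nullable: {A, S}


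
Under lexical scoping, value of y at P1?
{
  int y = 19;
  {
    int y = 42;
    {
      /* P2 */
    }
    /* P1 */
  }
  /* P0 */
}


y declared in the same block as P1
y = 42


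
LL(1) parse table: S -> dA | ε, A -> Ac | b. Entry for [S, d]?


For [S, d]: 'd' ∈ FIRST(dA)
Entry: S -> dA


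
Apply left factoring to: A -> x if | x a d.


Common prefix: 'x'
Factored: A -> x A', A' -> if | a d


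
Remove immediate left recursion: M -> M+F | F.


Left-recursive alternatives: M+F; non-recursive: F
Introduce M': M -> FM', M' -> +FM' | ε


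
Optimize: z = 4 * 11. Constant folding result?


4 * 11 = 44 at compile time
Optimized: z = 44


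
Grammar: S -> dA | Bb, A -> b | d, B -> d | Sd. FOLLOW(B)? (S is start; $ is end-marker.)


$ ∈ FOLLOW(S). For each A -> αBβ: add FIRST(β)\{ε} to FOLLOW(B); if β nullable, add FOLLOW(A).
FOLLOW(B) = {b}


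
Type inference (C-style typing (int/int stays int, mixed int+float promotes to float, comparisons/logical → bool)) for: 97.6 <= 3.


Operand types: float <= int
Rule: comparison yields bool
Result type: bool


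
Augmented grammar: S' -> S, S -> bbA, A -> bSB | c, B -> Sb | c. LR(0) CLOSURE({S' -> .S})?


Start: S' -> .S
For each item with dot before a nonterminal B, add B -> .γ for every B-production
Closure: [S' -> .S, S -> .bbA]


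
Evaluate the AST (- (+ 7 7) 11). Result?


Evaluate inner: (+ 7 7) = 14
Evaluate root: (- 14 11) = 3
Result: 3


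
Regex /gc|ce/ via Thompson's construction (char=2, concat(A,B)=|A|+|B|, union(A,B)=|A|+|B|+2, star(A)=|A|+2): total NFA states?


Syntax tree has 4 char leaf(s), 1 union(s), 0 star(s)
chars contribute 4×2 = 8; each union adds +2; each star adds +2
Total: 8 + 2 + 0 = 10 states


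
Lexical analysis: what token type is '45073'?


Pattern: digits only
Type: INTEGER_LITERAL


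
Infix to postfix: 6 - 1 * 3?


* has higher precedence, evaluate 1*3 first
Postfix: 6 1 3 * -


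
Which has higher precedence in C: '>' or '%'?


'%' is multiplicative (level 10); '>' is relational (level 7)
Higher level binds tighter
'%' has higher precedence than '>'


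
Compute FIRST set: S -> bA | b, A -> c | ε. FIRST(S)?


Per alternative of S: FIRST(bA) = {b}; FIRST(b) = {b}
FIRST(S) = {b}


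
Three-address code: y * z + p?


Break into single-operator statements:
t1 = y * z
t2 = t1 + p


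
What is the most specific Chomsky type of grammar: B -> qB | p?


Right-linear: every RHS is a terminal or a terminal followed by one nonterminal
Classification: Type 3 (Regular)


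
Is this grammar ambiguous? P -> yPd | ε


balanced y^n…d^n: each string has a unique parse
Unambiguous


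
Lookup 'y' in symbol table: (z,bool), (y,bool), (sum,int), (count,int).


Lookup 'y' → type bool


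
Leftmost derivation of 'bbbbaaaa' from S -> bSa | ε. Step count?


Derivation: S => bSa => bbSaa => bbbSaaa => bbbbSaaaa => bbbbaaaa
Steps: 5


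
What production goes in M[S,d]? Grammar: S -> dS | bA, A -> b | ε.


For [S, d]: 'd' ∈ FIRST(dS)
Entry: S -> dS


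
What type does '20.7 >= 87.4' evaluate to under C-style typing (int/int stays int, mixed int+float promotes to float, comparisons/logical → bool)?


Operand types: float >= float
Rule: comparison yields bool
Result type: bool


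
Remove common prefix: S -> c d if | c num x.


Common prefix: 'c'
Factored: S -> c S', S' -> d if | num x


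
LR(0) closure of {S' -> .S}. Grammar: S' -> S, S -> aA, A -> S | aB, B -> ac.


Start: S' -> .S
For each item with dot before a nonterminal B, add B -> .γ for every B-production
Closure: [S' -> .S, S -> .aA]


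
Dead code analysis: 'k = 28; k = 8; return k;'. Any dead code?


first assignment to k is overwritten before any read
Dead: 'k = 28'


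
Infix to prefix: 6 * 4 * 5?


left-to-right (same/higher precedence on left): tree is (* (* 6 4) 5)
Prefix: * * 6 4 5


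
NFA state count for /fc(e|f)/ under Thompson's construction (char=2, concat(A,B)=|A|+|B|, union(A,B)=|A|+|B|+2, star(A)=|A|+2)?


Syntax tree has 4 char leaf(s), 1 union(s), 0 star(s)
chars contribute 4×2 = 8; each union adds +2; each star adds +2
Total: 8 + 2 + 0 = 10 states


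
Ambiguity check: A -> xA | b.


right-linear, alternatives start with distinct terminals 'x' vs 'b': unique leftmost derivation
Unambiguous


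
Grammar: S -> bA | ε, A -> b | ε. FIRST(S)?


Per alternative of S: FIRST(bA) = {b}; FIRST(ε) = {ε}
FIRST(S) = {b, ε}


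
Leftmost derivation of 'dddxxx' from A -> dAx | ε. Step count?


Derivation: A => dAx => ddAxx => dddAxxx => dddxxx
Steps: 4


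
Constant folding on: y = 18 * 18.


18 * 18 = 324 at compile time
Optimized: y = 324


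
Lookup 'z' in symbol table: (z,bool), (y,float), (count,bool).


Lookup 'z' → type bool


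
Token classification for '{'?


Pattern: delimiter/punctuation
Type: PUNCTUATION


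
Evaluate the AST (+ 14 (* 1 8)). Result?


Evaluate inner: (* 1 8) = 8
Evaluate root: (+ 14 8) = 22
Result: 22


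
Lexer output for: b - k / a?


Scan left to right, longest-match per lexeme
Tokens: ID(b), OP(-), ID(k), OP(/), ID(a)


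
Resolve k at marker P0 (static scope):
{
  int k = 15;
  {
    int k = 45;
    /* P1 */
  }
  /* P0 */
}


k declared in the same block as P0
k = 15


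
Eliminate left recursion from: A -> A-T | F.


Left-recursive alternatives: A-T; non-recursive: F
Introduce A': A -> FA', A' -> -TA' | ε


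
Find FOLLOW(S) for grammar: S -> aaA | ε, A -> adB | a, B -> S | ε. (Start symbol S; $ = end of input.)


$ ∈ FOLLOW(S). For each A -> αBβ: add FIRST(β)\{ε} to FOLLOW(B); if β nullable, add FOLLOW(A).
FOLLOW(S) = {$}


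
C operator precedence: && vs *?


'*' is multiplicative (level 10); '&&' is logical AND (level 2)
Higher level binds tighter
'*' has higher precedence than '&&'


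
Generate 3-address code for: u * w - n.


Break into single-operator statements:
t1 = u * w
t2 = t1 - n


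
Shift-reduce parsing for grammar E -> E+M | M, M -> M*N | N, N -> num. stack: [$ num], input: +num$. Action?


'num' on top is the handle for N -> num
Action: reduce (N -> num)


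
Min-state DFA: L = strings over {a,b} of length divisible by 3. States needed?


Track length mod 3: states 0..2, accept at 0
Minimal DFA: 3 states


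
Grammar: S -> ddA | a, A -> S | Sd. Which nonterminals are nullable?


A nonterminal is nullable iff some alternative derives ε (directly, or every symbol in it is nullable)
Nullable: {}


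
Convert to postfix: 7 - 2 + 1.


Left to right (same or higher precedence on left)
Postfix: 7 2 - 1 +


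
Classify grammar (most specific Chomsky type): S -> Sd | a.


Left-linear: every RHS is a terminal or one nonterminal followed by a terminal
Classification: Type 3 (Regular)


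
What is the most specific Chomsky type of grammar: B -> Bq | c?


Left-linear: every RHS is a terminal or one nonterminal followed by a terminal
Classification: Type 3 (Regular)


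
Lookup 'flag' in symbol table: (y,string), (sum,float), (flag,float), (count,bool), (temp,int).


Lookup 'flag' → type float


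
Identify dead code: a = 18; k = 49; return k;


a is assigned but never read
Dead: 'a = 18'


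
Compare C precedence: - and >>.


'-' is additive (level 9); '>>' is shift (level 8)
Higher level binds tighter
'-' has higher precedence than '>>'


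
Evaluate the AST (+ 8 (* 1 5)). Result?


Evaluate inner: (* 1 5) = 5
Evaluate root: (+ 8 5) = 13
Result: 13


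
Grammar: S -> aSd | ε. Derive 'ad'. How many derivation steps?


Derivation: S => aSd => ad
Steps: 2


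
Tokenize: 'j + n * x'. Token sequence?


Scan left to right, longest-match per lexeme
Tokens: ID(j), OP(+), ID(n), OP(*), ID(x)


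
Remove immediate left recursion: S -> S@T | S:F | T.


Left-recursive alternatives: S@T, S:F; non-recursive: T
Introduce S': S -> TS', S' -> @TS' | :FS' | ε


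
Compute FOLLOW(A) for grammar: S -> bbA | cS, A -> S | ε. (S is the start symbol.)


$ ∈ FOLLOW(S). For each A -> αBβ: add FIRST(β)\{ε} to FOLLOW(B); if β nullable, add FOLLOW(A).
FOLLOW(A) = {$}


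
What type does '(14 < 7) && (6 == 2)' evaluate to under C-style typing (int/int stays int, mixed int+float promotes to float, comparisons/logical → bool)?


Operand types: bool && bool
Rule: logical operators take bool operands and yield bool
Result type: bool


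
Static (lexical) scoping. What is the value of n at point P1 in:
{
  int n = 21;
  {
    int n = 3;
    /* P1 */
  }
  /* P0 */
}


n declared in the same block as P1
n = 3


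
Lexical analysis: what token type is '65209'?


Pattern: digits only
Type: INTEGER_LITERAL


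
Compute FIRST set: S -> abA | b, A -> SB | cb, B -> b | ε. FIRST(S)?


Per alternative of S: FIRST(abA) = {a}; FIRST(b) = {b}
FIRST(S) = {a, b}


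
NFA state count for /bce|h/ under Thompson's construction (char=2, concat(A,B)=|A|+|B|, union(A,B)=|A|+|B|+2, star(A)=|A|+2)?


Syntax tree has 4 char leaf(s), 1 union(s), 0 star(s)
chars contribute 4×2 = 8; each union adds +2; each star adds +2
Total: 8 + 2 + 0 = 10 states


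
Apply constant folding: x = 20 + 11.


20 + 11 = 31 at compile time
Optimized: x = 31


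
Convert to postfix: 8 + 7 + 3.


Left to right (same or higher precedence on left)
Postfix: 8 7 + 3 +


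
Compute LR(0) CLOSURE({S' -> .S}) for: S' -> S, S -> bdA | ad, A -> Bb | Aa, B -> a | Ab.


Start: S' -> .S
For each item with dot before a nonterminal B, add B -> .γ for every B-production
Closure: [S' -> .S, S -> .bdA, S -> .ad]


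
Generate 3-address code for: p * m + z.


Break into single-operator statements:
t1 = p * m
t2 = t1 + z


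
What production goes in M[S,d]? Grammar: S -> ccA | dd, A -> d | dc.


For [S, d]: 'd' ∈ FIRST(dd)
Entry: S -> dd


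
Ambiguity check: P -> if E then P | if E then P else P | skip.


dangling else: 'if E then if E then skip else skip' parses two ways
Ambiguous


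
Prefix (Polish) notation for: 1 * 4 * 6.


left-to-right (same/higher precedence on left): tree is (* (* 1 4) 6)
Prefix: * * 1 4 6


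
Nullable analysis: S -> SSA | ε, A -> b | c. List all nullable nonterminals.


A nonterminal is nullable iff some alternative derives ε (directly, or every symbol in it is nullable)
Nullable: {S}


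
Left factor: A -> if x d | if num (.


Common prefix: 'if'
Factored: A -> if A', A' -> x d | num (


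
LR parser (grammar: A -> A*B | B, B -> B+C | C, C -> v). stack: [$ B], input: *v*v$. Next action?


lookahead ∉ {+} so B won't extend; reduce A -> B
Action: reduce (A -> B)


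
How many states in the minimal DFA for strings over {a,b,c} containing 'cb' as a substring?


KMP-style automaton: 2 progress states + 1 absorbing accept = 3
Minimal DFA: 3 states


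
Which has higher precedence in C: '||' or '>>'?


'>>' is shift (level 8); '||' is logical OR (level 1)
Higher level binds tighter
'>>' has higher precedence than '||'


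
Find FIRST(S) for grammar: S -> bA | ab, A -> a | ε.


Per alternative of S: FIRST(bA) = {b}; FIRST(ab) = {a}
FIRST(S) = {a, b}


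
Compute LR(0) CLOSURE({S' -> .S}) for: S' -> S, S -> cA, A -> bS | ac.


Start: S' -> .S
For each item with dot before a nonterminal B, add B -> .γ for every B-production
Closure: [S' -> .S, S -> .cA]


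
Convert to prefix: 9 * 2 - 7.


left-to-right (same/higher precedence on left): tree is (- (* 9 2) 7)
Prefix: - * 9 2 7


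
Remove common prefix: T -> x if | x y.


Common prefix: 'x'
Factored: T -> x T', T' -> if | y


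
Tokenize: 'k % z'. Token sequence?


Scan left to right, longest-match per lexeme
Tokens: ID(k), OP(%), ID(z)


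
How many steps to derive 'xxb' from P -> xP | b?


Derivation: P => xP => xxP => xxb
Steps: 3


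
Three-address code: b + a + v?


Break into single-operator statements:
t1 = b + a
t2 = t1 + v


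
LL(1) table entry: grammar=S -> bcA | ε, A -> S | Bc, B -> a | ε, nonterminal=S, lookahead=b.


For [S, b]: 'b' ∈ FIRST(bcA)
Entry: S -> bcA


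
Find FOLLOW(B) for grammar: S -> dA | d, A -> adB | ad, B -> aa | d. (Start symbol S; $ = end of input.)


$ ∈ FOLLOW(S). For each A -> αBβ: add FIRST(β)\{ε} to FOLLOW(B); if β nullable, add FOLLOW(A).
FOLLOW(B) = {$}


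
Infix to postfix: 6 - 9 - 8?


Left to right (same or higher precedence on left)
Postfix: 6 9 - 8 -


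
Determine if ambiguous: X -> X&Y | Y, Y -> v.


precedence layered via separate nonterminal Y: deterministic
Unambiguous


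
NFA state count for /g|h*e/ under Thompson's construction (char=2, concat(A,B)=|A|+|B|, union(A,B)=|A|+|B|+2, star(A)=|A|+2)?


Syntax tree has 3 char leaf(s), 1 union(s), 1 star(s)
chars contribute 3×2 = 6; each union adds +2; each star adds +2
Total: 6 + 2 + 2 = 10 states


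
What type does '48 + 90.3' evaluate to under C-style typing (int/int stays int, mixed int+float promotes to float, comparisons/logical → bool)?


Operand types: int + float
Rule: mixed int/float promotes to float; int/int stays int
Result type: float


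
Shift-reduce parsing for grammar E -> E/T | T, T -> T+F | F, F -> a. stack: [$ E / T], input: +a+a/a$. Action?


'+' can extend T; shift to build T -> T+F
Action: shift


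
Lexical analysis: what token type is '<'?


Pattern: operator symbol
Type: OPERATOR


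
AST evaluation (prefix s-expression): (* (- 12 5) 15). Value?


Evaluate inner: (- 12 5) = 7
Evaluate root: (* 7 15) = 105
Result: 105


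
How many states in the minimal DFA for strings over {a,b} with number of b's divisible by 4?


Track (count of b) mod 4: states 0..3, accept at 0
Minimal DFA: 4 states


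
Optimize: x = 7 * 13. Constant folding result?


7 * 13 = 91 at compile time
Optimized: x = 91


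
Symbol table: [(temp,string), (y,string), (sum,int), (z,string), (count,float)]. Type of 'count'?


Lookup 'count' → type float
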